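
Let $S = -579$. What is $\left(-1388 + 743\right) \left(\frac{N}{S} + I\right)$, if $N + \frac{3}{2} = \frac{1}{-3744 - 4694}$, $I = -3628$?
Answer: $\frac{1905432275285}{814267} \approx 2.3401 \cdot 10^{6}$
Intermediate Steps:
$N = - \frac{6329}{4219}$ ($N = - \frac{3}{2} + \frac{1}{-3744 - 4694} = - \frac{3}{2} + \frac{1}{-8438} = - \frac{3}{2} - \frac{1}{8438} = - \frac{6329}{4219} \approx -1.5001$)
$\left(-1388 + 743\right) \left(\frac{N}{S} + I\right) = \left(-1388 + 743\right) \left(- \frac{6329}{4219 \left(-579\right)} - 3628\right) = - 645 \left(\left(- \frac{6329}{4219}\right) \left(- \frac{1}{579}\right) - 3628\right) = - 645 \left(\frac{6329}{2442801} - 3628\right) = \left(-645\right) \left(- \frac{8862475699}{2442801}\right) = \frac{1905432275285}{814267}$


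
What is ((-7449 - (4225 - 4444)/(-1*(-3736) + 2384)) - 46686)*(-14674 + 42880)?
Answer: -519156472227/340 ≈ -1.5269e+9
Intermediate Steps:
((-7449 - (4225 - 4444)/(-1*(-3736) + 2384)) - 46686)*(-14674 + 42880) = ((-7449 - (-219)/(3736 + 2384)) - 46686)*28206 = ((-7449 - (-219)/6120) - 46686)*28206 = ((-7449 - 1*(-73/2040)) - 46686)*28206 = ((-7449 + 73/2040) - 46686)*28206 = (-15195887/2040 - 46686)*28206 = -110435327/2040*28206 = -519156472227/340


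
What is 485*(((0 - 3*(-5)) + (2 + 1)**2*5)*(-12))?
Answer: -349200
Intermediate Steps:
485*(((0 - 3*(-5)) + (2 + 1)**2*5)*(-12)) = 485*(((0 + 15) + 3**2*5)*(-12)) = 485*((15 + 9*5)*(-12)) = 485*((15 + 45)*(-12)) = 485*(60*(-12)) = 485*(-720) = -349200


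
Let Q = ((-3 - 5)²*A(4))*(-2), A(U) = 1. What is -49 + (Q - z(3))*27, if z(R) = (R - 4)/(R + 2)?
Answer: -17498/5 ≈ -3499.6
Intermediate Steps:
z(R) = (-4 + R)/(2 + R)
Q = -128 (Q = ((-3 - 5)²*1)*(-2) = ((-8)²*1)*(-2) = (64*1)*(-2) = 64*(-2) = -128)
-49 + (Q - z(3))*27 = -49 + (-128 - (-4 + 3)/(2 + 3))*27 = -49 + (-128 - (-1)/5)*27 = -49 + (-128 - 1*(-⅕))*27 = -49 + (-128 + ⅕)*27 = -49 - 639/5*27 = -49 - 17253/5 = -17498/5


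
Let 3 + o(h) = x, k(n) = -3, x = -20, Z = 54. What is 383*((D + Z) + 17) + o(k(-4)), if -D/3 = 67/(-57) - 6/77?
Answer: 41856593/1463 ≈ 28610.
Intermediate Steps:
D = 5501/1463 (D = -3*(67/(-57) - 6/77) = -3*(67*(-1/57) - 6*1/77) = -3*(-67/57 - 6/77) = -3*(-5501/4389) = 5501/1463 ≈ 3.7601)
o(h) = -23 (o(h) = -3 - 20 = -23)
383*((D + Z) + 17) + o(k(-4)) = 383*((5501/1463 + 54) + 17) - 23 = 383*(84503/1463 + 17) - 23 = 383*(109374/1463) - 23 = 41890242/1463 - 23 = 41856593/1463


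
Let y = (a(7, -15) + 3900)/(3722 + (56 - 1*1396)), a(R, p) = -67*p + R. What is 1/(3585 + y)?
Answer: 1191/4272191 ≈ 0.00027878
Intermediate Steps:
a(R, p) = R - 67*p
y = 2456/1191 (y = ((7 - 67*(-15)) + 3900)/(3722 + (56 - 1*1396)) = ((7 + 1005) + 3900)/(3722 + (56 - 1396)) = (1012 + 3900)/(3722 - 1340) = 4912/2382 = 4912*(1/2382) = 2456/1191 ≈ 2.0621)
1/(3585 + y) = 1/(3585 + 2456/1191) = 1/(4272191/1191) = 1191/4272191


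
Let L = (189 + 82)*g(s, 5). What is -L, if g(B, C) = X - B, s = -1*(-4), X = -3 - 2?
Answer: 2439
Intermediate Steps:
X = -5
s = 4
g(B, C) = -5 - B
L = -2439 (L = (189 + 82)*(-5 - 1*4) = 271*(-5 - 4) = 271*(-9) = -2439)
-L = -1*(-2439) = 2439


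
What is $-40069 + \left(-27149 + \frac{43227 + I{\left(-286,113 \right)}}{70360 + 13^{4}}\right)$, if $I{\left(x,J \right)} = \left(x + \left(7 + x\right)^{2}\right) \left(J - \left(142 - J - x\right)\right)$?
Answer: $- \frac{6664894661}{98921} \approx -67376.0$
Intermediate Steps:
$I{\left(x,J \right)} = \left(x + \left(7 + x\right)^{2}\right) \left(-142 + x + 2 J\right)$ ($I{\left(x,J \right)} = \left(x + \left(7 + x\right)^{2}\right) \left(J - \left(142 - J - x\right)\right) = \left(x + \left(7 + x\right)^{2}\right) \left(J + \left(-142 + J + x\right)\right) = \left(x + \left(7 + x\right)^{2}\right) \left(-142 + x + 2 J\right)$)
$-40069 + \left(-27149 + \frac{43227 + I{\left(-286,113 \right)}}{70360 + 13^{4}}\right) = -40069 - \left(27149 - \frac{43227 + \left(-6958 + \left(-286\right)^{3} - -595166 - 127 \left(-286\right)^{2} + 98 \cdot 113 + 2 \cdot 113 \left(-286\right)^{2} + 30 \cdot 113 \left(-286\right)\right)}{70360 + 13^{4}}\right) = -40069 - \left(27149 - \frac{43227 - \left(34152006 - 18485896\right)}{70360 + 28561}\right) = -40069 - \left(27149 - \frac{43227 - 15666110}{98921}\right) = -40069 - \left(27149 - \left(43227 - 15666110\right) \frac{1}{98921}\right) = -40069 - \frac{2701229112}{98921} = - \frac{6664894661}{98921}$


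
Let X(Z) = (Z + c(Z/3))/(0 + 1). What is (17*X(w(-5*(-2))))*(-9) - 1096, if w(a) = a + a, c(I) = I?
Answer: -5176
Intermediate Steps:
w(a) = 2*a
X(Z) = 4*Z/3 (X(Z) = (Z + Z/3)/(0 + 1) = (Z + Z*(⅓))/1 = (Z + Z/3)*1 = (4*Z/3)*1 = 4*Z/3)
(17*X(w(-5*(-2))))*(-9) - 1096 = (17*(4*(2*(-5*(-2)))/3))*(-9) - 1096 = (17*(4*(2*10)/3))*(-9) - 1096 = (17*((4/3)*20))*(-9) - 1096 = (17*(80/3))*(-9) - 1096 = (1360/3)*(-9) - 1096 = -4080 - 1096 = -5176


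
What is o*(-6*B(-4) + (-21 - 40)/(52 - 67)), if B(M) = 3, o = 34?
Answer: -7106/15 ≈ -473.73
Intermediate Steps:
o*(-6*B(-4) + (-21 - 40)/(52 - 67)) = 34*(-6*3 + (-21 - 40)/(52 - 67)) = 34*(-18 - 61/(-15)) = 34*(-18 - 61*(-1/15)) = 34*(-18 + 61/15) = 34*(-209/15) = -7106/15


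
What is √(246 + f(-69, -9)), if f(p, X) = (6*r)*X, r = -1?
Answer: 10*√3 ≈ 17.320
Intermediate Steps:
f(p, X) = -6*X (f(p, X) = (6*(-1))*X = -6*X)
√(246 + f(-69, -9)) = √(246 - 6*(-9)) = √(246 + 54) = √300 = 10*√3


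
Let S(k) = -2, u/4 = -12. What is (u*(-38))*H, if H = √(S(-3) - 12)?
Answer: 1824*I*√14 ≈ 6824.8*I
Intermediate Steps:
u = -48 (u = 4*(-12) = -48)
H = I*√14 (H = √(-2 - 12) = √(-14) = I*√14 ≈ 3.7417*I)
(u*(-38))*H = (-48*(-38))*(I*√14) = 1824*(I*√14) = 1824*I*√14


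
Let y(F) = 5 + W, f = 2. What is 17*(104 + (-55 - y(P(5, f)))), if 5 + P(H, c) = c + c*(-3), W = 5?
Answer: 663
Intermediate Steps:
P(H, c) = -5 - 2*c (P(H, c) = -5 + (c + c*(-3)) = -5 + (c - 3*c) = -5 - 2*c)
y(F) = 10 (y(F) = 5 + 5 = 10)
17*(104 + (-55 - y(P(5, f)))) = 17*(104 + (-55 - 1*10)) = 17*(104 + (-55 - 10)) = 17*(104 - 65) = 17*39 = 663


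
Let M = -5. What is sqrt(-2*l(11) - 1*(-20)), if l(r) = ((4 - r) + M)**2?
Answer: 2*I*sqrt(67) ≈ 16.371*I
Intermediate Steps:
l(r) = (-1 - r)**2 (l(r) = ((4 - r) - 5)**2 = (-1 - r)**2)
sqrt(-2*l(11) - 1*(-20)) = sqrt(-2*(1 + 11)**2 - 1*(-20)) = sqrt(-2*12**2 + 20) = sqrt(-2*144 + 20) = sqrt(-288 + 20) = sqrt(-268) = 2*I*sqrt(67)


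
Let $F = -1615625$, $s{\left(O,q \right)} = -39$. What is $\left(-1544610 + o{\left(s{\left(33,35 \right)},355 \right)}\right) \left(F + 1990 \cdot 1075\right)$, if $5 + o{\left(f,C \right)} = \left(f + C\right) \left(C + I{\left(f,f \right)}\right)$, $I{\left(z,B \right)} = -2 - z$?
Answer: $-743936553375$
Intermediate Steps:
$o{\left(f,C \right)} = -5 + \left(C + f\right) \left(-2 + C - f\right)$ ($o{\left(f,C \right)} = -5 + \left(f + C\right) \left(C - \left(2 + f\right)\right) = -5 + \left(C + f\right) \left(-2 + C - f\right)$)
$\left(-1544610 + o{\left(s{\left(33,35 \right)},355 \right)}\right) \left(F + 1990 \cdot 1075\right) = \left(-1544610 - \left(2158 - 126025\right)\right) \left(-1615625 + 1990 \cdot 1075\right) = \left(-1544610 - -123867\right) \left(-1615625 + 2139250\right) = \left(-1544610 - -123867\right) 523625 = \left(-1544610 + 123867\right) 523625 = \left(-1420743\right) 523625 = -743936553375$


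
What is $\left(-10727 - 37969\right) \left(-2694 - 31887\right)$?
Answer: $1683956376$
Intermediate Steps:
$\left(-10727 - 37969\right) \left(-2694 - 31887\right) = \left(-48696\right) \left(-34581\right) = 1683956376$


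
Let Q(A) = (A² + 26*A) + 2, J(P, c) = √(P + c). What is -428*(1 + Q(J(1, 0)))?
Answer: -12840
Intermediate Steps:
Q(A) = 2 + A² + 26*A
-428*(1 + Q(J(1, 0))) = -428*(1 + (2 + (√(1 + 0))² + 26*√(1 + 0))) = -428*(1 + (2 + (√1)² + 26*√1)) = -428*(1 + (2 + 1² + 26*1)) = -428*(1 + (2 + 1 + 26)) = -428*(1 + 29) = -428*30 = -12840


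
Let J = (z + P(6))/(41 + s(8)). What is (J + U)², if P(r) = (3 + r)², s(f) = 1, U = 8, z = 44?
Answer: 212521/1764 ≈ 120.48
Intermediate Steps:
J = 125/42 (J = (44 + (3 + 6)²)/(41 + 1) = (44 + 9²)/42 = (44 + 81)*(1/42) = 125*(1/42) = 125/42 ≈ 2.9762)
(J + U)² = (125/42 + 8)² = (461/42)² = 212521/1764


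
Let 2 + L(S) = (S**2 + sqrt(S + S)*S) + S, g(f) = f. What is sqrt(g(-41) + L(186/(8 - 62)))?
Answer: sqrt(-2801 - 93*I*sqrt(62))/9 ≈ 0.76231 - 5.9297*I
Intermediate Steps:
L(S) = -2 + S + S**2 + sqrt(2)*S**(3/2) (L(S) = -2 + ((S**2 + sqrt(S + S)*S) + S) = -2 + ((S**2 + sqrt(2*S)*S) + S) = -2 + ((S**2 + (sqrt(2)*sqrt(S))*S) + S) = -2 + ((S**2 + sqrt(2)*S**(3/2)) + S) = -2 + (S + S**2 + sqrt(2)*S**(3/2)) = -2 + S + S**2 + sqrt(2)*S**(3/2))
sqrt(g(-41) + L(186/(8 - 62))) = sqrt(-41 + (-2 + 186/(8 - 62) + (186/(8 - 62))**2 + sqrt(2)*(186/(8 - 62))**(3/2))) = sqrt(-41 + (-2 + 186/(-54) + (186/(-54))**2 + sqrt(2)*(186/(-54))**(3/2))) = sqrt(-41 + (-2 + 186*(-1/54) + (186*(-1/54))**2 + sqrt(2)*(186*(-1/54))**(3/2))) = sqrt(-41 + (-2 - 31/9 + (-31/9)**2 + sqrt(2)*(-31/9)**(3/2))) = sqrt(-41 + (-2 - 31/9 + 961/81 + sqrt(2)*(-31*I*sqrt(31)/27))) = sqrt(-41 + (-2 - 31/9 + 961/81 - 31*I*sqrt(62)/27)) = sqrt(-41 + (520/81 - 31*I*sqrt(62)/27)) = sqrt(-2801/81 - 31*I*sqrt(62)/27)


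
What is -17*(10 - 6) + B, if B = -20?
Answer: -88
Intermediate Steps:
-17*(10 - 6) + B = -17*(10 - 6) - 20 = -17*4 - 20 = -68 - 20 = -88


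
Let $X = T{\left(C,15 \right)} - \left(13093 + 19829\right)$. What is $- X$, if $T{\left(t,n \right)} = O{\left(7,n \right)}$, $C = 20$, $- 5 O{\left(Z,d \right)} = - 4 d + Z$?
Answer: $\frac{164557}{5} \approx 32911.0$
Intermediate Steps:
$O{\left(Z,d \right)} = - \frac{Z}{5} + \frac{4 d}{5}$ ($O{\left(Z,d \right)} = - \frac{- 4 d + Z}{5} = - \frac{Z - 4 d}{5} = - \frac{Z}{5} + \frac{4 d}{5}$)
$T{\left(t,n \right)} = - \frac{7}{5} + \frac{4 n}{5}$ ($T{\left(t,n \right)} = \left(- \frac{1}{5}\right) 7 + \frac{4 n}{5} = - \frac{7}{5} + \frac{4 n}{5}$)
$X = - \frac{164557}{5}$ ($X = \left(- \frac{7}{5} + \frac{4}{5} \cdot 15\right) - \left(13093 + 19829\right) = \left(- \frac{7}{5} + 12\right) - 32922 = \frac{53}{5} - 32922 = - \frac{164557}{5} \approx -32911.0$)
$- X = \left(-1\right) \left(- \frac{164557}{5}\right) = \frac{164557}{5}$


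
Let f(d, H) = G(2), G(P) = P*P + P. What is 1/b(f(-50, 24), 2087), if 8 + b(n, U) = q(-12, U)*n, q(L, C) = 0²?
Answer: -⅛ ≈ -0.12500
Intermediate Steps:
G(P) = P + P² (G(P) = P² + P = P + P²)
f(d, H) = 6 (f(d, H) = 2*(1 + 2) = 2*3 = 6)
q(L, C) = 0
b(n, U) = -8 (b(n, U) = -8 + 0*n = -8 + 0 = -8)
1/b(f(-50, 24), 2087) = 1/(-8) = -⅛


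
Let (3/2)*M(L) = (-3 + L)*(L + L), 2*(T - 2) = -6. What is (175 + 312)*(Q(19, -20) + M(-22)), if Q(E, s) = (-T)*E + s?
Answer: 1069939/3 ≈ 3.5665e+5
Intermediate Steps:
T = -1 (T = 2 + (½)*(-6) = 2 - 3 = -1)
M(L) = 4*L*(-3 + L)/3 (M(L) = 2*((-3 + L)*(L + L))/3 = 2*((-3 + L)*(2*L))/3 = 2*(2*L*(-3 + L))/3 = 4*L*(-3 + L)/3)
Q(E, s) = E + s (Q(E, s) = (-1*(-1))*E + s = 1*E + s = E + s)
(175 + 312)*(Q(19, -20) + M(-22)) = (175 + 312)*((19 - 20) + (4/3)*(-22)*(-3 - 22)) = 487*(-1 + (4/3)*(-22)*(-25)) = 487*(-1 + 2200/3) = 487*(2197/3) = 1069939/3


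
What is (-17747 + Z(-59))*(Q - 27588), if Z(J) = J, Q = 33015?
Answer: -96633162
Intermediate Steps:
(-17747 + Z(-59))*(Q - 27588) = (-17747 - 59)*(33015 - 27588) = -17806*5427 = -96633162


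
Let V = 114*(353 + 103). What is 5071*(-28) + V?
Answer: -90004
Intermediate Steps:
V = 51984 (V = 114*456 = 51984)
5071*(-28) + V = 5071*(-28) + 51984 = -141988 + 51984 = -90004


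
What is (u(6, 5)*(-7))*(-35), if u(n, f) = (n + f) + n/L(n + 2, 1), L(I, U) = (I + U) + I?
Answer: 47285/17 ≈ 2781.5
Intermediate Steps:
L(I, U) = U + 2*I
u(n, f) = f + n + n/(5 + 2*n) (u(n, f) = (n + f) + n/(1 + 2*(n + 2)) = (f + n) + n/(1 + 2*(2 + n)) = (f + n) + n/(1 + (4 + 2*n)) = (f + n) + n/(5 + 2*n) = f + n + n/(5 + 2*n))
(u(6, 5)*(-7))*(-35) = (((6 + (5 + 2*6)*(5 + 6))/(5 + 2*6))*(-7))*(-35) = (((6 + (5 + 12)*11)/(5 + 12))*(-7))*(-35) = (((6 + 17*11)/17)*(-7))*(-35) = (((6 + 187)/17)*(-7))*(-35) = (((1/17)*193)*(-7))*(-35) = ((193/17)*(-7))*(-35) = -1351/17*(-35) = 47285/17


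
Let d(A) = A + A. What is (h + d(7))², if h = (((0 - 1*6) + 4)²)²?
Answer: 900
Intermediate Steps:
h = 16 (h = (((0 - 6) + 4)²)² = ((-6 + 4)²)² = ((-2)²)² = 4² = 16)
d(A) = 2*A
(h + d(7))² = (16 + 2*7)² = (16 + 14)² = 30² = 900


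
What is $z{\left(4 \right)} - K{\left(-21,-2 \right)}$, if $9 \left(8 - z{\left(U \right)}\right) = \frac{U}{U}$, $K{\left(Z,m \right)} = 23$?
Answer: $- \frac{136}{9} \approx -15.111$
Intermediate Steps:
$z{\left(U \right)} = \frac{71}{9}$ ($z{\left(U \right)} = 8 - \frac{U \frac{1}{U}}{9} = 8 - \frac{1}{9} = \frac{71}{9}$)
$z{\left(4 \right)} - K{\left(-21,-2 \right)} = \frac{71}{9} - 23 = - \frac{136}{9}$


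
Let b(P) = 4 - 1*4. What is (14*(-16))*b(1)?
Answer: 0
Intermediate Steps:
b(P) = 0 (b(P) = 4 - 4 = 0)
(14*(-16))*b(1) = (14*(-16))*0 = -224*0 = 0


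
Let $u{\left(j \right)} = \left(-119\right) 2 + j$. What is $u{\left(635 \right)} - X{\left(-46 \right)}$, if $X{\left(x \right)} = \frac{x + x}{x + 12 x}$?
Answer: $\frac{5159}{13} \approx 396.85$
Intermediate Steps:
$X{\left(x \right)} = \frac{2}{13}$ ($X{\left(x \right)} = \frac{2 x}{13 x} = 2 x \frac{1}{13 x} = \frac{2}{13}$)
$u{\left(j \right)} = -238 + j$
$u{\left(635 \right)} - X{\left(-46 \right)} = \left(-238 + 635\right) - \frac{2}{13} = 397 - \frac{2}{13} = \frac{5159}{13}$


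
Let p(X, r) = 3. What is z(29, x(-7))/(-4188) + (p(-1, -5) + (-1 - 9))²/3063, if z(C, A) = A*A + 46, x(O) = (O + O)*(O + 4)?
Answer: -296601/712658 ≈ -0.41619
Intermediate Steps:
x(O) = 2*O*(4 + O) (x(O) = (2*O)*(4 + O) = 2*O*(4 + O))
z(C, A) = 46 + A² (z(C, A) = A² + 46 = 46 + A²)
z(29, x(-7))/(-4188) + (p(-1, -5) + (-1 - 9))²/3063 = (46 + (2*(-7)*(4 - 7))²)/(-4188) + (3 + (-1 - 9))²/3063 = (46 + (2*(-7)*(-3))²)*(-1/4188) + (3 - 10)²*(1/3063) = (46 + 42²)*(-1/4188) + (-7)²*(1/3063) = (46 + 1764)*(-1/4188) + 49*(1/3063) = 1810*(-1/4188) + 49/3063 = -905/2094 + 49/3063 = -296601/712658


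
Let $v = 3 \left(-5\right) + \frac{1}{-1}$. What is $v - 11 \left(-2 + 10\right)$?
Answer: $-104$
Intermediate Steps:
$v = -16$ ($v = -15 - 1 = -16$)
$v - 11 \left(-2 + 10\right) = -16 - 11 \left(-2 + 10\right) = -16 - 88 = -104$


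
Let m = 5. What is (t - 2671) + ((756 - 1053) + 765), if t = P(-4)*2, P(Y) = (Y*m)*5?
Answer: -2403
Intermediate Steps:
P(Y) = 25*Y (P(Y) = (Y*5)*5 = (5*Y)*5 = 25*Y)
t = -200 (t = (25*(-4))*2 = -100*2 = -200)
(t - 2671) + ((756 - 1053) + 765) = (-200 - 2671) + ((756 - 1053) + 765) = -2871 + (-297 + 765) = -2871 + 468 = -2403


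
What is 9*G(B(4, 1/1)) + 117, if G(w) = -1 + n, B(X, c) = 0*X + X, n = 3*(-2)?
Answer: 54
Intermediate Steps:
n = -6
B(X, c) = X (B(X, c) = 0 + X = X)
G(w) = -7 (G(w) = -1 - 6 = -7)
9*G(B(4, 1/1)) + 117 = 9*(-7) + 117 = -63 + 117 = 54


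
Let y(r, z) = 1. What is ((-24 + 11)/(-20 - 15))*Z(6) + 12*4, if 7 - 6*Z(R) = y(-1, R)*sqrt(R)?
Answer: 1453/30 - 13*sqrt(6)/210 ≈ 48.282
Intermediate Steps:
Z(R) = 7/6 - sqrt(R)/6
((-24 + 11)/(-20 - 15))*Z(6) + 12*4 = ((-24 + 11)/(-20 - 15))*(7/6 - sqrt(6)/6) + 12*4 = (-13/(-35))*(7/6 - sqrt(6)/6) + 48 = (-13*(-1/35))*(7/6 - sqrt(6)/6) + 48 = 13*(7/6 - sqrt(6)/6)/35 + 48 = (13/30 - 13*sqrt(6)/210) + 48 = 1453/30 - 13*sqrt(6)/210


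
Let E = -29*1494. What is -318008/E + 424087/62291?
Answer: 19091514845/1349409933 ≈ 14.148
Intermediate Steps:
E = -43326
-318008/E + 424087/62291 = -318008/(-43326) + 424087/62291 = -318008*(-1/43326) + 424087*(1/62291) = 159004/21663 + 424087/62291 = 19091514845/1349409933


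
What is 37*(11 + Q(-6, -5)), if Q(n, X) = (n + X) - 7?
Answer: -259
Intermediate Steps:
Q(n, X) = -7 + X + n (Q(n, X) = (X + n) - 7 = -7 + X + n)
37*(11 + Q(-6, -5)) = 37*(11 + (-7 - 5 - 6)) = 37*(11 - 18) = 37*(-7) = -259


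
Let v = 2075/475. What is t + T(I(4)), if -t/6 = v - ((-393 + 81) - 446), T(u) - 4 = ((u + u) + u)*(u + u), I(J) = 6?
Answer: -82730/19 ≈ -4354.2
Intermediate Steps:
T(u) = 4 + 6*u**2 (T(u) = 4 + ((u + u) + u)*(u + u) = 4 + (2*u + u)*(2*u) = 4 + (3*u)*(2*u) = 4 + 6*u**2)
v = 83/19 (v = 2075*(1/475) = 83/19 ≈ 4.3684)
t = -86910/19 (t = -6*(83/19 - ((-393 + 81) - 446)) = -6*(83/19 - (-312 - 446)) = -6*(83/19 - 1*(-758)) = -6*(83/19 + 758) = -6*14485/19 = -86910/19 ≈ -4574.2)
t + T(I(4)) = -86910/19 + (4 + 6*6**2) = -86910/19 + (4 + 6*36) = -86910/19 + (4 + 216) = -86910/19 + 220 = -82730/19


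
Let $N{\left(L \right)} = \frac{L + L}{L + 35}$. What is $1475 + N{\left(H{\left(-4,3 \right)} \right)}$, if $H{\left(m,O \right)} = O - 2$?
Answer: $\frac{26551}{18} \approx 1475.1$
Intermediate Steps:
$H{\left(m,O \right)} = -2 + O$ ($H{\left(m,O \right)} = O - 2 = -2 + O$)
$N{\left(L \right)} = \frac{2 L}{35 + L}$
$1475 + N{\left(H{\left(-4,3 \right)} \right)} = 1475 + \frac{2 \left(-2 + 3\right)}{35 + \left(-2 + 3\right)} = 1475 + 2 \cdot 1 \frac{1}{35 + 1} = 1475 + 2 \cdot 1 \cdot \frac{1}{36} = 1475 + \frac{1}{18} = \frac{26551}{18}$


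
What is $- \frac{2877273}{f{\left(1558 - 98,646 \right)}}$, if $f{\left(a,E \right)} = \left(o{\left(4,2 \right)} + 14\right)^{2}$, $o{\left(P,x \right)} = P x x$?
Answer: $- \frac{319697}{100} \approx -3197.0$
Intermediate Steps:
$o{\left(P,x \right)} = P x^{2}$
$f{\left(a,E \right)} = 900$ ($f{\left(a,E \right)} = \left(4 \cdot 2^{2} + 14\right)^{2} = \left(4 \cdot 4 + 14\right)^{2} = \left(16 + 14\right)^{2} = 30^{2} = 900$)
$- \frac{2877273}{f{\left(1558 - 98,646 \right)}} = - \frac{2877273}{900} = \left(-2877273\right) \frac{1}{900} = - \frac{319697}{100}$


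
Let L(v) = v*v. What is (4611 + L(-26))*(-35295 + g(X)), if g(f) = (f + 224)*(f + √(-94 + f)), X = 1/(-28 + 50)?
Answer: -90290598237/484 + 26059623*I*√45474/484 ≈ -1.8655e+8 + 1.1482e+7*I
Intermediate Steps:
X = 1/22 ≈ 0.045455
L(v) = v²
g(f) = (224 + f)*(f + √(-94 + f))
(4611 + L(-26))*(-35295 + g(X)) = (4611 + (-26)²)*(-35295 + ((1/22)² + 224*(1/22) + 224*√(-94 + 1/22) + √(-94 + 1/22)/22)) = (4611 + 676)*(-35295 + (1/484 + 112/11 + 224*√(-2067/22) + √(-2067/22)/22)) = 5287*(-35295 + (1/484 + 112/11 + 224*(I*√45474/22) + (I*√45474/22)/22)) = 5287*(-35295 + (1/484 + 112/11 + 112*I*√45474/11 + I*√45474/484)) = 5287*(-35295 + (4929/484 + 4929*I*√45474/484)) = 5287*(-17077851/484 + 4929*I*√45474/484) = -90290598237/484 + 26059623*I*√45474/484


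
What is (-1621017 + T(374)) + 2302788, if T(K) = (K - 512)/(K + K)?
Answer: 254982285/374 ≈ 6.8177e+5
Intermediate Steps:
T(K) = (-512 + K)/(2*K) (T(K) = (-512 + K)/((2*K)) = (-512 + K)*(1/(2*K)) = (-512 + K)/(2*K))
(-1621017 + T(374)) + 2302788 = (-1621017 + (½)*(-512 + 374)/374) + 2302788 = (-1621017 + (½)*(1/374)*(-138)) + 2302788 = (-1621017 - 69/374) + 2302788 = -606260427/374 + 2302788 = 254982285/374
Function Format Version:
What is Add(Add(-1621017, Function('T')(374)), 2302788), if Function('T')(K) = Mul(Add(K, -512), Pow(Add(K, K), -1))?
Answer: Rational(254982285, 374) ≈ 6.8177e+5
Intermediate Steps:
Function('T')(K) = Mul(Rational(1, 2), Pow(K, -1), Add(-512, K)) (Function('T')(K) = Mul(Add(-512, K), Pow(Mul(2, K), -1)) = Mul(Add(-512, K), Mul(Rational(1, 2), Pow(K, -1))) = Mul(Rational(1, 2), Pow(K, -1), Add(-512, K)))
Add(Add(-1621017, Function('T')(374)), 2302788) = Add(Add(-1621017, Mul(Rational(1, 2), Pow(374, -1), Add(-512, 374))), 2302788) = Add(Add(-1621017, Mul(Rational(1, 2), Rational(1, 374), -138)), 2302788) = Add(Add(-1621017, Rational(-69, 374)), 2302788) = Add(Rational(-606260427, 374), 2302788) = Rational(254982285, 374)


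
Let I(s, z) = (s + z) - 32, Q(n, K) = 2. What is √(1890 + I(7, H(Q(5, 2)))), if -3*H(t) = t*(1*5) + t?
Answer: √1861 ≈ 43.139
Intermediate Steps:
H(t) = -2*t (H(t) = -(t*(1*5) + t)/3 = -(t*5 + t)/3 = -(5*t + t)/3 = -2*t)
I(s, z) = -32 + s + z
√(1890 + I(7, H(Q(5, 2)))) = √(1890 + (-32 + 7 - 2*2)) = √(1890 + (-32 + 7 - 4)) = √(1890 - 29) = √1861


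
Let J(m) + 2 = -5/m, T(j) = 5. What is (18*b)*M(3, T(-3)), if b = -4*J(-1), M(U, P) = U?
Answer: -648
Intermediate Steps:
J(m) = -2 - 5/m
b = -12 (b = -4*(-2 - 5/(-1)) = -4*(-2 - 5*(-1)) = -4*(-2 + 5) = -4*3 = -12)
(18*b)*M(3, T(-3)) = (18*(-12))*3 = -216*3 = -648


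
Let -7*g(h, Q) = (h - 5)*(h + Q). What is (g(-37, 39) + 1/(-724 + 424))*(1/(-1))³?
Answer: -3599/300 ≈ -11.997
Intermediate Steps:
g(h, Q) = -(-5 + h)*(Q + h)/7 (g(h, Q) = -(h - 5)*(h + Q)/7 = -(-5 + h)*(Q + h)/7)
(g(-37, 39) + 1/(-724 + 424))*(1/(-1))³ = ((-⅐*(-37)² + (5/7)*39 + (5/7)*(-37) - ⅐*39*(-37)) + 1/(-724 + 424))*(1/(-1))³ = ((-⅐*1369 + 195/7 - 185/7 + 1443/7) + 1/(-300))*(-1)³ = ((-1369/7 + 195/7 - 185/7 + 1443/7) - 1/300)*(-1) = (12 - 1/300)*(-1) = (3599/300)*(-1) = -3599/300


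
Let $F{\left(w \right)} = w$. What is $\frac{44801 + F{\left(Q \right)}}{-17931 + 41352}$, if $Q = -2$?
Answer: $\frac{14933}{7807} \approx 1.9128$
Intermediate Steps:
$\frac{44801 + F{\left(Q \right)}}{-17931 + 41352} = \frac{44801 - 2}{-17931 + 41352} = \frac{44799}{23421} = 44799 \cdot \frac{1}{23421} = \frac{14933}{7807}$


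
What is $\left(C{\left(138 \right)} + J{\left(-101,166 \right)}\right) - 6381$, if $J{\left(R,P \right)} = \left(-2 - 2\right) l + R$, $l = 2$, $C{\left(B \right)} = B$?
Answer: $-6352$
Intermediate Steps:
$J{\left(R,P \right)} = -8 + R$ ($J{\left(R,P \right)} = \left(-2 - 2\right) 2 + R = \left(-4\right) 2 + R = -8 + R$)
$\left(C{\left(138 \right)} + J{\left(-101,166 \right)}\right) - 6381 = \left(138 - 109\right) - 6381 = 29 - 6381 = -6352$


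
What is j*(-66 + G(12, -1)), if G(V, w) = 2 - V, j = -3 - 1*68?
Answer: 5396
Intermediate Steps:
j = -71 (j = -3 - 68 = -71)
j*(-66 + G(12, -1)) = -71*(-66 + (2 - 1*12)) = -71*(-66 + (2 - 12)) = -71*(-66 - 10) = -71*(-76) = 5396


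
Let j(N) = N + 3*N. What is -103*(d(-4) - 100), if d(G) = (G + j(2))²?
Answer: 8652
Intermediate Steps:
j(N) = 4*N
d(G) = (8 + G)² (d(G) = (G + 4*2)² = (G + 8)² = (8 + G)²)
-103*(d(-4) - 100) = -103*((8 - 4)² - 100) = -103*(4² - 100) = -103*(16 - 100) = -103*(-84) = 8652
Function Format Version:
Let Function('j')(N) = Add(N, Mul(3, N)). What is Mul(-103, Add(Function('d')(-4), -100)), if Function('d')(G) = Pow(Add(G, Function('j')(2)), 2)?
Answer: 8652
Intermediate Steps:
Function('j')(N) = Mul(4, N)
Function('d')(G) = Pow(Add(8, G), 2) (Function('d')(G) = Pow(Add(G, Mul(4, 2)), 2) = Pow(Add(G, 8), 2) = Pow(Add(8, G), 2))
Mul(-103, Add(Function('d')(-4), -100)) = Mul(-103, Add(Pow(Add(8, -4), 2), -100)) = Mul(-103, Add(Pow(4, 2), -100)) = Mul(-103, Add(16, -100)) = Mul(-103, -84) = 8652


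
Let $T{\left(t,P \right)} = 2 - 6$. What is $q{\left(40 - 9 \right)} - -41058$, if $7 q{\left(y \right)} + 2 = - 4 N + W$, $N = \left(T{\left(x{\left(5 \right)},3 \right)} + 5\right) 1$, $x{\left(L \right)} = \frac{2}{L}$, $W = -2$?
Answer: $\frac{287398}{7} \approx 41057.0$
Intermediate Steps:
$T{\left(t,P \right)} = -4$ ($T{\left(t,P \right)} = 2 - 6 = -4$)
$N = 1$ ($N = \left(-4 + 5\right) 1 = 1 \cdot 1 = 1$)
$q{\left(y \right)} = - \frac{8}{7}$ ($q{\left(y \right)} = - \frac{2}{7} + \frac{\left(-4\right) 1 - 2}{7} = - \frac{2}{7} + \frac{-4 - 2}{7} = - \frac{2}{7} + \frac{1}{7} \left(-6\right) = - \frac{2}{7} - \frac{6}{7} = - \frac{8}{7}$)
$q{\left(40 - 9 \right)} - -41058 = - \frac{8}{7} - -41058 = - \frac{8}{7} + 41058 = \frac{287398}{7}$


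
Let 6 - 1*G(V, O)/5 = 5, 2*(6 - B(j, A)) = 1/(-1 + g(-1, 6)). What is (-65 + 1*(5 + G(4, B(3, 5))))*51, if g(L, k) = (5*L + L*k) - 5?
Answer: -2805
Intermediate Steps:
g(L, k) = -5 + 5*L + L*k
B(j, A) = 205/34 (B(j, A) = 6 - 1/(2*(-1 + (-5 + 5*(-1) - 1*6))) = 6 - 1/(2*(-1 + (-5 - 5 - 6))) = 6 - 1/(2*(-1 - 16)) = 6 - ½/(-17) = 6 - ½*(-1/17) = 6 + 1/34 = 205/34)
G(V, O) = 5 (G(V, O) = 30 - 5*5 = 30 - 25 = 5)
(-65 + 1*(5 + G(4, B(3, 5))))*51 = (-65 + 1*(5 + 5))*51 = (-65 + 1*10)*51 = (-65 + 10)*51 = -55*51 = -2805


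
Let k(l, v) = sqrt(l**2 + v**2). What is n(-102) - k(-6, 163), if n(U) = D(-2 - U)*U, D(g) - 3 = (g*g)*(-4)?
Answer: 4079694 - sqrt(26605) ≈ 4.0795e+6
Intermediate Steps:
D(g) = 3 - 4*g**2 (D(g) = 3 + (g*g)*(-4) = 3 + g**2*(-4) = 3 - 4*g**2)
n(U) = U*(3 - 4*(-2 - U)**2) (n(U) = (3 - 4*(-2 - U)**2)*U = U*(3 - 4*(-2 - U)**2))
n(-102) - k(-6, 163) = -1*(-102)*(-3 + 4*(2 - 102)**2) - sqrt((-6)**2 + 163**2) = -1*(-102)*(-3 + 4*(-100)**2) - sqrt(36 + 26569) = -1*(-102)*(-3 + 4*10000) - sqrt(26605) = -1*(-102)*(-3 + 40000) - sqrt(26605) = -1*(-102)*39997 - sqrt(26605) = 4079694 - sqrt(26605)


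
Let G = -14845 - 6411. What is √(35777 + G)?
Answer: √14521 ≈ 120.50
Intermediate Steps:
G = -21256
√(35777 + G) = √(35777 - 21256) = √14521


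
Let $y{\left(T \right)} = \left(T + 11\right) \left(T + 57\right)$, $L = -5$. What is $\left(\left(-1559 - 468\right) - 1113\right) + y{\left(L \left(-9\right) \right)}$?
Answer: $2572$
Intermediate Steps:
$y{\left(T \right)} = \left(11 + T\right) \left(57 + T\right)$
$\left(\left(-1559 - 468\right) - 1113\right) + y{\left(L \left(-9\right) \right)} = \left(\left(-1559 - 468\right) - 1113\right) + \left(627 + \left(\left(-5\right) \left(-9\right)\right)^{2} + 68 \left(\left(-5\right) \left(-9\right)\right)\right) = \left(-2027 - 1113\right) + \left(627 + 45^{2} + 68 \cdot 45\right) = -3140 + \left(627 + 2025 + 3060\right) = -3140 + 5712 = 2572$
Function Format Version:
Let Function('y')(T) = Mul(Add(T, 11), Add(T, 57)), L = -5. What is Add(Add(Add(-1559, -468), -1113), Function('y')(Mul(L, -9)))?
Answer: 2572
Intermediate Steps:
Function('y')(T) = Mul(Add(11, T), Add(57, T))
Add(Add(Add(-1559, -468), -1113), Function('y')(Mul(L, -9))) = Add(Add(Add(-1559, -468), -1113), Add(627, Pow(Mul(-5, -9), 2), Mul(68, Mul(-5, -9)))) = Add(Add(-2027, -1113), Add(627, Pow(45, 2), Mul(68, 45))) = Add(-3140, Add(627, 2025, 3060)) = Add(-3140, 5712) = 2572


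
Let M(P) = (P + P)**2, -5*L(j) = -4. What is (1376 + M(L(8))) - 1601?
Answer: -5561/25 ≈ -222.44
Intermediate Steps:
L(j) = 4/5 (L(j) = -1/5*(-4) = 4/5)
M(P) = 4*P**2 (M(P) = (2*P)**2 = 4*P**2)
(1376 + M(L(8))) - 1601 = (1376 + 4*(4/5)**2) - 1601 = (1376 + 4*(16/25)) - 1601 = (1376 + 64/25) - 1601 = 34464/25 - 1601 = -5561/25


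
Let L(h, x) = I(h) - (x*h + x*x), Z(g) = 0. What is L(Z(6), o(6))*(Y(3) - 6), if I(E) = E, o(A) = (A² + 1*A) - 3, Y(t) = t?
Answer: 4563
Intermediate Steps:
o(A) = -3 + A + A² (o(A) = (A² + A) - 3 = (A + A²) - 3 = -3 + A + A²)
L(h, x) = h - x² - h*x (L(h, x) = h - (x*h + x*x) = h - (h*x + x²) = h - (x² + h*x) = h + (-x² - h*x) = h - x² - h*x)
L(Z(6), o(6))*(Y(3) - 6) = (0 - (-3 + 6 + 6²)² - 1*0*(-3 + 6 + 6²))*(3 - 6) = (0 - (-3 + 6 + 36)² - 1*0*(-3 + 6 + 36))*(-3) = (0 - 1*39² - 1*0*39)*(-3) = (0 - 1*1521 + 0)*(-3) = (0 - 1521 + 0)*(-3) = -1521*(-3) = 4563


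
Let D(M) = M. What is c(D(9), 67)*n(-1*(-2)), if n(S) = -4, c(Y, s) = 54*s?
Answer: -14472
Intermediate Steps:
c(D(9), 67)*n(-1*(-2)) = (54*67)*(-4) = 3618*(-4) = -14472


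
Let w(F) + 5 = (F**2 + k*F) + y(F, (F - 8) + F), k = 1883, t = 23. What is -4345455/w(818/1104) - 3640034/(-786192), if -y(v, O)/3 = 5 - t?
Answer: -519688371007769063/173048296969416 ≈ -3003.1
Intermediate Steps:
y(v, O) = 54 (y(v, O) = -3*(5 - 1*23) = -3*(5 - 23) = -3*(-18) = 54)
w(F) = 49 + F**2 + 1883*F (w(F) = -5 + ((F**2 + 1883*F) + 54) = -5 + (54 + F**2 + 1883*F) = 49 + F**2 + 1883*F)
-4345455/w(818/1104) - 3640034/(-786192) = -4345455/(49 + (818/1104)**2 + 1883*(818/1104)) - 3640034/(-786192) = -4345455/(49 + (818*(1/1104))**2 + 1883*(818*(1/1104))) - 3640034*(-1/786192) = -4345455/(49 + (409/552)**2 + 1883*(409/552)) + 1820017/393096 = -4345455/(49 + 167281/304704 + 770147/552) + 1820017/393096 = -4345455/440218921/304704 + 1820017/393096 = -4345455*304704/440218921 + 1820017/393096 = -1324077520320/440218921 + 1820017/393096 = -519688371007769063/173048296969416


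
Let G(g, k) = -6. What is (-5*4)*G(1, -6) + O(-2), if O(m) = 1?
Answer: 121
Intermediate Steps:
(-5*4)*G(1, -6) + O(-2) = -5*4*(-6) + 1 = -20*(-6) + 1 = 120 + 1 = 121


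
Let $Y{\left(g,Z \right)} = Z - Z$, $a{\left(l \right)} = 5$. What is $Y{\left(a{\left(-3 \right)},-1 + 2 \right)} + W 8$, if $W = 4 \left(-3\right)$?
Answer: $-96$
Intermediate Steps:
$W = -12$
$Y{\left(g,Z \right)} = 0$
$Y{\left(a{\left(-3 \right)},-1 + 2 \right)} + W 8 = 0 - 96 = -96$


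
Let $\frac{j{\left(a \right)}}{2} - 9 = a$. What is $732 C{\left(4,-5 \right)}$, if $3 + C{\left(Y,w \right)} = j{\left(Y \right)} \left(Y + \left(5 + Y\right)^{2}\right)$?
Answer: $1615524$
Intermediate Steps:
$j{\left(a \right)} = 18 + 2 a$
$C{\left(Y,w \right)} = -3 + \left(18 + 2 Y\right) \left(Y + \left(5 + Y\right)^{2}\right)$
$732 C{\left(4,-5 \right)} = 732 \left(447 + 2 \cdot 4^{3} + 40 \cdot 4^{2} + 248 \cdot 4\right) = 732 \left(447 + 2 \cdot 64 + 40 \cdot 16 + 992\right) = 732 \left(447 + 128 + 640 + 992\right) = 732 \cdot 2207 = 1615524$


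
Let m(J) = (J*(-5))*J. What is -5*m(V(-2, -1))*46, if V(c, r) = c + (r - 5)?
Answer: 73600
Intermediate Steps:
V(c, r) = -5 + c + r (V(c, r) = c + (-5 + r) = -5 + c + r)
m(J) = -5*J² (m(J) = (-5*J)*J = -5*J²)
-5*m(V(-2, -1))*46 = -(-25)*(-5 - 2 - 1)²*46 = -(-25)*(-8)²*46 = -(-25)*64*46 = -5*(-320)*46 = 1600*46 = 73600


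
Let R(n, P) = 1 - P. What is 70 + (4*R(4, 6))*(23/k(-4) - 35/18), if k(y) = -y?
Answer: -55/9 ≈ -6.1111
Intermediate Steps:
70 + (4*R(4, 6))*(23/k(-4) - 35/18) = 70 + (4*(1 - 1*6))*(23/((-1*(-4))) - 35/18) = 70 + (4*(1 - 6))*(23/4 - 35*1/18) = 70 + (4*(-5))*(23*(¼) - 35/18) = 70 - 20*(23/4 - 35/18) = 70 - 20*137/36 = 70 - 685/9 = -55/9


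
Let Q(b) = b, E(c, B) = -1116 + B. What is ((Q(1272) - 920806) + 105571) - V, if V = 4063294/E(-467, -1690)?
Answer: -1139958442/1403 ≈ -8.1252e+5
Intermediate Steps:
V = -2031647/1403 (V = 4063294/(-1116 - 1690) = 4063294/(-2806) = 4063294*(-1/2806) = -2031647/1403 ≈ -1448.1)
((Q(1272) - 920806) + 105571) - V = ((1272 - 920806) + 105571) - 1*(-2031647/1403) = (-919534 + 105571) + 2031647/1403 = -813963 + 2031647/1403 = -1139958442/1403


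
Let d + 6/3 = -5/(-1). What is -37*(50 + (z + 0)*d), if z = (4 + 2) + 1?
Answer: -2627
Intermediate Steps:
z = 7 (z = 6 + 1 = 7)
d = 3 (d = -2 - 5/(-1) = -2 - 5*(-1) = -2 + 5 = 3)
-37*(50 + (z + 0)*d) = -37*(50 + (7 + 0)*3) = -37*(50 + 7*3) = -37*(50 + 21) = -37*71 = -2627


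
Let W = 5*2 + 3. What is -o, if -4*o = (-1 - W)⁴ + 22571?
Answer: 60987/4 ≈ 15247.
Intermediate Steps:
W = 13 (W = 10 + 3 = 13)
o = -60987/4 (o = -((-1 - 1*13)⁴ + 22571)/4 = -((-1 - 13)⁴ + 22571)/4 = -((-14)⁴ + 22571)/4 = -(38416 + 22571)/4 = -¼*60987 = -60987/4 ≈ -15247.)
-o = -1*(-60987/4) = 60987/4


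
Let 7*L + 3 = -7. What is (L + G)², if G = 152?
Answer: 1110916/49 ≈ 22672.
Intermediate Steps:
L = -10/7 (L = -3/7 + (⅐)*(-7) = -3/7 - 1 = -10/7 ≈ -1.4286)
(L + G)² = (-10/7 + 152)² = (1054/7)² = 1110916/49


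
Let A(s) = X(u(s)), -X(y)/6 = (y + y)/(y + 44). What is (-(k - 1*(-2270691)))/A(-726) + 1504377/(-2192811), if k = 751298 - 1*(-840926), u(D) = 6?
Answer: 70588669481351/26313732 ≈ 2.6826e+6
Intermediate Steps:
X(y) = -12*y/(44 + y) (X(y) = -6*(y + y)/(y + 44) = -6*2*y/(44 + y) = -12*y/(44 + y))
k = 1592224 (k = 751298 + 840926 = 1592224)
A(s) = -36/25 (A(s) = -12*6/(44 + 6) = -12*6/50 = -12*6*1/50 = -36/25)
(-(k - 1*(-2270691)))/A(-726) + 1504377/(-2192811) = (-(1592224 - 1*(-2270691)))/(-36/25) + 1504377/(-2192811) = -(1592224 + 2270691)*(-25/36) + 1504377*(-1/2192811) = -1*3862915*(-25/36) - 501459/730937 = -3862915*(-25/36) - 501459/730937 = 96572875/36 - 501459/730937 = 70588669481351/26313732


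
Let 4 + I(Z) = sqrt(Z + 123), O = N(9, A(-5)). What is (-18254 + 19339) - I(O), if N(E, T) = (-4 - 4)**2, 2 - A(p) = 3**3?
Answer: 1089 - sqrt(187) ≈ 1075.3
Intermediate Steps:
A(p) = -25 (A(p) = 2 - 1*3**3 = 2 - 1*27 = 2 - 27 = -25)
N(E, T) = 64 (N(E, T) = (-8)**2 = 64)
O = 64
I(Z) = -4 + sqrt(123 + Z) (I(Z) = -4 + sqrt(Z + 123) = -4 + sqrt(123 + Z))
(-18254 + 19339) - I(O) = (-18254 + 19339) - (-4 + sqrt(123 + 64)) = 1085 - (-4 + sqrt(187)) = 1085 + (4 - sqrt(187)) = 1089 - sqrt(187)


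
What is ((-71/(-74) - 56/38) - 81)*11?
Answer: -1260699/1406 ≈ -896.66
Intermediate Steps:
((-71/(-74) - 56/38) - 81)*11 = ((-71*(-1/74) - 56*1/38) - 81)*11 = ((71/74 - 28/19) - 81)*11 = (-723/1406 - 81)*11 = -114609/1406*11 = -1260699/1406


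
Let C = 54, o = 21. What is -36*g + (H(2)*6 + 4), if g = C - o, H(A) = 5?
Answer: -1154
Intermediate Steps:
g = 33 (g = 54 - 1*21 = 54 - 21 = 33)
-36*g + (H(2)*6 + 4) = -36*33 + (5*6 + 4) = -1188 + (30 + 4) = -1188 + 34 = -1154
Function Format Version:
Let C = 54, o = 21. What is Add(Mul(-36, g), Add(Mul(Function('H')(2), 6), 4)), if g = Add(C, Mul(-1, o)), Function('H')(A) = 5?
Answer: -1154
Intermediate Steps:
g = 33 (g = Add(54, Mul(-1, 21)) = Add(54, -21) = 33)
Add(Mul(-36, g), Add(Mul(Function('H')(2), 6), 4)) = Add(Mul(-36, 33), Add(Mul(5, 6), 4)) = Add(-1188, Add(30, 4)) = Add(-1188, 34) = -1154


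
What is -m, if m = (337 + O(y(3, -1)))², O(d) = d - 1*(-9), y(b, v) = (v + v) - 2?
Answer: -116964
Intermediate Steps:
y(b, v) = -2 + 2*v (y(b, v) = 2*v - 2 = -2 + 2*v)
O(d) = 9 + d (O(d) = d + 9 = 9 + d)
m = 116964 (m = (337 + (9 + (-2 + 2*(-1))))² = (337 + (9 + (-2 - 2)))² = (337 + (9 - 4))² = (337 + 5)² = 342² = 116964)
-m = -1*116964 = -116964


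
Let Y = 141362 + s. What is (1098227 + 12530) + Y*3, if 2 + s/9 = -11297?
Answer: 1229770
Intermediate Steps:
s = -101691 (s = -18 + 9*(-11297) = -18 - 101673 = -101691)
Y = 39671 (Y = 141362 - 101691 = 39671)
(1098227 + 12530) + Y*3 = (1098227 + 12530) + 39671*3 = 1110757 + 119013 = 1229770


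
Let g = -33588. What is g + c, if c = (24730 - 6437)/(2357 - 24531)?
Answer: -744798605/22174 ≈ -33589.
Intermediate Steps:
c = -18293/22174 (c = 18293/(-22174) = 18293*(-1/22174) = -18293/22174 ≈ -0.82498)
g + c = -33588 - 18293/22174 = -744798605/22174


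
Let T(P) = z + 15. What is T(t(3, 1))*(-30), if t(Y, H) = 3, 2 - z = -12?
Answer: -870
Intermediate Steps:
z = 14 (z = 2 - 1*(-12) = 2 + 12 = 14)
T(P) = 29 (T(P) = 14 + 15 = 29)
T(t(3, 1))*(-30) = 29*(-30) = -870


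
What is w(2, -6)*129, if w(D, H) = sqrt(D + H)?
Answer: 258*I ≈ 258.0*I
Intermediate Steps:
w(2, -6)*129 = sqrt(2 - 6)*129 = sqrt(-4)*129 = (2*I)*129 = 258*I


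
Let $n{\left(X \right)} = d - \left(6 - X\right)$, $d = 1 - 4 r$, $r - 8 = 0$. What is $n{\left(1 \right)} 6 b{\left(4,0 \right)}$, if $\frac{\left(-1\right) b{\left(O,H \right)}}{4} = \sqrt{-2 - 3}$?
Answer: $864 i \sqrt{5} \approx 1932.0 i$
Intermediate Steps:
$r = 8$ ($r = 8 + 0 = 8$)
$d = -31$ ($d = 1 - 32 = -31$)
$b{\left(O,H \right)} = - 4 i \sqrt{5}$ ($b{\left(O,H \right)} = - 4 \sqrt{-2 - 3} = - 4 \sqrt{-5} = - 4 i \sqrt{5}$)
$n{\left(X \right)} = -37 + X$ ($n{\left(X \right)} = -31 - \left(6 - X\right) = -31 + \left(-6 + X\right) = -37 + X$)
$n{\left(1 \right)} 6 b{\left(4,0 \right)} = \left(-37 + 1\right) 6 \left(- 4 i \sqrt{5}\right) = \left(-36\right) 6 \left(- 4 i \sqrt{5}\right) = - 216 \left(- 4 i \sqrt{5}\right) = 864 i \sqrt{5}$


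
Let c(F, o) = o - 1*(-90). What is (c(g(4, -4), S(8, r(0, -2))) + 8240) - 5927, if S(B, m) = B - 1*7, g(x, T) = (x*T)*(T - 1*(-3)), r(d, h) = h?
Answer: 2404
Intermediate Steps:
g(x, T) = T*x*(3 + T) (g(x, T) = (T*x)*(T + 3) = (T*x)*(3 + T) = T*x*(3 + T))
S(B, m) = -7 + B (S(B, m) = B - 7 = -7 + B)
c(F, o) = 90 + o (c(F, o) = o + 90 = 90 + o)
(c(g(4, -4), S(8, r(0, -2))) + 8240) - 5927 = ((90 + (-7 + 8)) + 8240) - 5927 = ((90 + 1) + 8240) - 5927 = (91 + 8240) - 5927 = 8331 - 5927 = 2404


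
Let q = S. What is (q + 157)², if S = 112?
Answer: 72361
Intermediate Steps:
q = 112
(q + 157)² = (112 + 157)² = 269² = 72361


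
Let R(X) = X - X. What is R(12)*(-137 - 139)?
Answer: 0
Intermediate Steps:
R(X) = 0
R(12)*(-137 - 139) = 0*(-137 - 139) = 0*(-276) = 0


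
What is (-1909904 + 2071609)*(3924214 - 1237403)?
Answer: 434470772755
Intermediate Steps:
(-1909904 + 2071609)*(3924214 - 1237403) = 161705*2686811 = 434470772755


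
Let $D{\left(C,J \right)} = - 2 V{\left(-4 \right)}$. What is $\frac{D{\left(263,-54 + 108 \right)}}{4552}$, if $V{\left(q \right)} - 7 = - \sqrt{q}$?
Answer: $- \frac{7}{2276} + \frac{i}{1138} \approx -0.0030756 + 0.00087873 i$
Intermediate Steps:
$V{\left(q \right)} = 7 - \sqrt{q}$
$D{\left(C,J \right)} = -14 + 4 i$ ($D{\left(C,J \right)} = - 2 \left(7 - \sqrt{-4}\right) = - 2 \left(7 - 2 i\right) = -14 + 4 i$)
$\frac{D{\left(263,-54 + 108 \right)}}{4552} = \frac{-14 + 4 i}{4552} = \left(-14 + 4 i\right) \frac{1}{4552} = - \frac{7}{2276} + \frac{i}{1138}$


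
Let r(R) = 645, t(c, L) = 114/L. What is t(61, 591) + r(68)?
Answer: 127103/197 ≈ 645.19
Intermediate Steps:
t(61, 591) + r(68) = 114/591 + 645 = 114*(1/591) + 645 = 38/197 + 645 = 127103/197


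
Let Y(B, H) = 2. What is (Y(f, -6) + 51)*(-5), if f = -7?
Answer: -265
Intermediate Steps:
(Y(f, -6) + 51)*(-5) = (2 + 51)*(-5) = 53*(-5) = -265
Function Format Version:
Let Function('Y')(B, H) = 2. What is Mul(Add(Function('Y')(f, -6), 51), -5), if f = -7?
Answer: -265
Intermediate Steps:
Mul(Add(Function('Y')(f, -6), 51), -5) = Mul(Add(2, 51), -5) = Mul(53, -5) = -265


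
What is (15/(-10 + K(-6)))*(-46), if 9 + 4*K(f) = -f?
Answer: 2760/43 ≈ 64.186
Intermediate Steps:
K(f) = -9/4 - f/4 (K(f) = -9/4 + (-f)/4 = -9/4 - f/4)
(15/(-10 + K(-6)))*(-46) = (15/(-10 + (-9/4 - ¼*(-6))))*(-46) = (15/(-10 + (-9/4 + 3/2)))*(-46) = (15/(-10 - ¾))*(-46) = (15/(-43/4))*(-46) = -4/43*15*(-46) = -60/43*(-46) = 2760/43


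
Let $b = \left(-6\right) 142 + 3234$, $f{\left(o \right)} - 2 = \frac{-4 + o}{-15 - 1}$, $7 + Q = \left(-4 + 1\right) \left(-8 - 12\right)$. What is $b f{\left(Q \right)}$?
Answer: $- \frac{20247}{8} \approx -2530.9$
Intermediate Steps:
$Q = 53$ ($Q = -7 + \left(-4 + 1\right) \left(-8 - 12\right) = -7 - -60 = -7 + 60 = 53$)
$f{\left(o \right)} = \frac{9}{4} - \frac{o}{16}$ ($f{\left(o \right)} = 2 + \frac{-4 + o}{-15 - 1} = 2 + \frac{-4 + o}{-16} = 2 + \left(-4 + o\right) \left(- \frac{1}{16}\right) = 2 - \left(- \frac{1}{4} + \frac{o}{16}\right) = \frac{9}{4} - \frac{o}{16}$)
$b = 2382$ ($b = -852 + 3234 = 2382$)
$b f{\left(Q \right)} = 2382 \left(\frac{9}{4} - \frac{53}{16}\right) = 2382 \left(- \frac{17}{16}\right) = - \frac{20247}{8}$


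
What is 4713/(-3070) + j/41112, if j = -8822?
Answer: -55211099/31553460 ≈ -1.7498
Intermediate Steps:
4713/(-3070) + j/41112 = 4713/(-3070) - 8822/41112 = 4713*(-1/3070) - 8822*1/41112 = -4713/3070 - 4411/20556 = -55211099/31553460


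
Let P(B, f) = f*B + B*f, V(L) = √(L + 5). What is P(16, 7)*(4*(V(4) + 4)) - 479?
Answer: 5793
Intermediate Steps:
V(L) = √(5 + L)
P(B, f) = 2*B*f (P(B, f) = B*f + B*f = 2*B*f)
P(16, 7)*(4*(V(4) + 4)) - 479 = (2*16*7)*(4*(√(5 + 4) + 4)) - 479 = 224*(4*(√9 + 4)) - 479 = 224*(4*(3 + 4)) - 479 = 224*(4*7) - 479 = 224*28 - 479 = 6272 - 479 = 5793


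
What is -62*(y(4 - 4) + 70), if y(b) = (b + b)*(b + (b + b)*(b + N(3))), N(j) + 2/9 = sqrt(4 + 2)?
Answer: -4340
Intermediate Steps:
N(j) = -2/9 + sqrt(6) (N(j) = -2/9 + sqrt(4 + 2) = -2/9 + sqrt(6))
y(b) = 2*b*(b + 2*b*(-2/9 + b + sqrt(6))) (y(b) = (b + b)*(b + (b + b)*(b + (-2/9 + sqrt(6)))) = (2*b)*(b + (2*b)*(-2/9 + b + sqrt(6))) = (2*b)*(b + 2*b*(-2/9 + b + sqrt(6))) = 2*b*(b + 2*b*(-2/9 + b + sqrt(6))))
-62*(y(4 - 4) + 70) = -62*((4 - 4)**2*(10/9 + 4*(4 - 4) + 4*sqrt(6)) + 70) = -62*(0**2*(10/9 + 4*0 + 4*sqrt(6)) + 70) = -62*(0*(10/9 + 0 + 4*sqrt(6)) + 70) = -62*(0*(10/9 + 4*sqrt(6)) + 70) = -62*(0 + 70) = -62*70 = -4340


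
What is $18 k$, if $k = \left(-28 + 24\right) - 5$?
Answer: $-162$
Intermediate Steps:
$k = -9$ ($k = -4 - 5 = -9$)
$18 k = 18 \left(-9\right) = -162$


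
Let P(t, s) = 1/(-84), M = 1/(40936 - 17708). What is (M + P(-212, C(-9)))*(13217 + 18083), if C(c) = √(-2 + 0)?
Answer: -45275450/121947 ≈ -371.27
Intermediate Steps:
C(c) = I*√2 (C(c) = √(-2) = I*√2)
M = 1/23228 ≈ 4.3051e-5
P(t, s) = -1/84
(M + P(-212, C(-9)))*(13217 + 18083) = (1/23228 - 1/84)*(13217 + 18083) = -2893/243894*31300 = -45275450/121947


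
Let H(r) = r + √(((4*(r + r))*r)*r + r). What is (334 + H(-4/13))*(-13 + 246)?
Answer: 1010754/13 + 1398*I*√429/169 ≈ 77750.0 + 171.34*I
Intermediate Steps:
H(r) = r + √(r + 8*r³) (H(r) = r + √(((4*(2*r))*r)*r + r) = r + √(((8*r)*r)*r + r) = r + √((8*r²)*r + r) = r + √(8*r³ + r) = r + √(r + 8*r³))
(334 + H(-4/13))*(-13 + 246) = (334 + (-4/13 + √(-4/13 + 8*(-4/13)³)))*(-13 + 246) = (334 + (-4*1/13 + √(-4*1/13 + 8*(-4*1/13)³)))*233 = (334 + (-4/13 + √(-4/13 + 8*(-4/13)³)))*233 = (334 + (-4/13 + √(-4/13 + 8*(-64/2197))))*233 = (334 + (-4/13 + √(-4/13 - 512/2197)))*233 = (334 + (-4/13 + √(-1188/2197)))*233 = (334 + (-4/13 + 6*I*√429/169))*233 = (4338/13 + 6*I*√429/169)*233 = 1010754/13 + 1398*I*√429/169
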